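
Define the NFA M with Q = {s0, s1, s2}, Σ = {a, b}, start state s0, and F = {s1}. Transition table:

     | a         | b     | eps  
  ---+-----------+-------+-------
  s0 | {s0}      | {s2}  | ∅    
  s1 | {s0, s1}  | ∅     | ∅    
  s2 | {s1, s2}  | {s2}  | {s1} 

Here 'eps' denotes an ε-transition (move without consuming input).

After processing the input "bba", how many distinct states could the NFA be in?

Start in {s0}.
Read 'b': {s0} → {s1, s2}.
Read 'b': {s1, s2} → {s1, s2}.
Read 'a': {s1, s2} → {s0, s1, s2}.
That set has 3 states.

3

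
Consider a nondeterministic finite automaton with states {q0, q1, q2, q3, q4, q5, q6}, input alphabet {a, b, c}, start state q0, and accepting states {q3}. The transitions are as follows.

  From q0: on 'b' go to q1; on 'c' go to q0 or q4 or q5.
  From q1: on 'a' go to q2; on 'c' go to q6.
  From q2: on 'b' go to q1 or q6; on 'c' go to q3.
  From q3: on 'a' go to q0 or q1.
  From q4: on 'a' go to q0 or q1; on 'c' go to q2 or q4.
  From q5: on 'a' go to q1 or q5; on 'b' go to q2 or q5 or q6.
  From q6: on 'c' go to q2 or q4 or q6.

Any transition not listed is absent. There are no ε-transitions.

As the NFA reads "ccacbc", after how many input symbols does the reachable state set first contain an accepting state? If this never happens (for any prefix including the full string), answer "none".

6

Start in {q0}.
Read 'c': {q0} → {q0, q4, q5}.
Read 'c': {q0, q4, q5} → {q0, q2, q4, q5}.
Read 'a': {q0, q2, q4, q5} → {q0, q1, q5}.
Read 'c': {q0, q1, q5} → {q0, q4, q5, q6}.
Read 'b': {q0, q4, q5, q6} → {q1, q2, q5, q6}.
Read 'c': {q1, q2, q5, q6} → {q2, q3, q4, q6}.
None of the earlier sets intersect F, but {q2, q3, q4, q6} does.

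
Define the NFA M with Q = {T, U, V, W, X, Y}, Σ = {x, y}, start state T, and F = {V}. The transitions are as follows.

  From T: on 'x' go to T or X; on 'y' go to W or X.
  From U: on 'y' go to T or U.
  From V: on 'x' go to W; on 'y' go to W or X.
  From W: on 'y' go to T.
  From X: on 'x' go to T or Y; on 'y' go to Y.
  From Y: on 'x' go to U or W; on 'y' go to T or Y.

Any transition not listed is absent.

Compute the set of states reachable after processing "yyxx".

Start in {T}.
Read 'y': T→{W, X}; now {W, X}.
Read 'y': W→{T}, X→{Y}; now {T, Y}.
Read 'x': T→{T, X}, Y→{U, W}; now {T, U, W, X}.
Read 'x': T→{T, X}, U→∅, W→∅, X→{T, Y}; now {T, X, Y}.

{T, X, Y}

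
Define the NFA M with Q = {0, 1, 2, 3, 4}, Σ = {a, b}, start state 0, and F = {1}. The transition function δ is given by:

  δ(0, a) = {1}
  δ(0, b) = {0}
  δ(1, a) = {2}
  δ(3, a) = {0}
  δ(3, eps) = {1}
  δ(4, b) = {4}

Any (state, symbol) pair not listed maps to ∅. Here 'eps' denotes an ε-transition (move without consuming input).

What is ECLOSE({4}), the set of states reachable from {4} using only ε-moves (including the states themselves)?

{4}

Begin with {4}.
No ε-moves leave this set, so the closure equals the set itself.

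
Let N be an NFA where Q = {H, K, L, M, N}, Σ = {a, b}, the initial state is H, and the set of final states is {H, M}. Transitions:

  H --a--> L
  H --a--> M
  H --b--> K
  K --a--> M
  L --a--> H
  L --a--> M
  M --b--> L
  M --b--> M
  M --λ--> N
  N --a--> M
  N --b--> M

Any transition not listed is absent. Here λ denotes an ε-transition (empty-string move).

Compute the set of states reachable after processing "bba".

Start in {H}.
Read 'b': H→{K}; now {K}.
Read 'b': K→∅; now ∅.
The set is empty and remains empty for the remaining 1 symbol.

∅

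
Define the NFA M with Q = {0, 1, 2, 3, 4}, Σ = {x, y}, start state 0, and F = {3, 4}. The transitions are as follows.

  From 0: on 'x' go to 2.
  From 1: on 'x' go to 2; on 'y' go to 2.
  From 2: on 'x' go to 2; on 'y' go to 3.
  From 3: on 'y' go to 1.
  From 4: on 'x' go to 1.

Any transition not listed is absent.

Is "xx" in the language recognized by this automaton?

No

Start in {0}.
Read 'x': 0→{2}; now {2}.
Read 'x': 2→{2}; now {2}.
The final set {2} contains no accepting state.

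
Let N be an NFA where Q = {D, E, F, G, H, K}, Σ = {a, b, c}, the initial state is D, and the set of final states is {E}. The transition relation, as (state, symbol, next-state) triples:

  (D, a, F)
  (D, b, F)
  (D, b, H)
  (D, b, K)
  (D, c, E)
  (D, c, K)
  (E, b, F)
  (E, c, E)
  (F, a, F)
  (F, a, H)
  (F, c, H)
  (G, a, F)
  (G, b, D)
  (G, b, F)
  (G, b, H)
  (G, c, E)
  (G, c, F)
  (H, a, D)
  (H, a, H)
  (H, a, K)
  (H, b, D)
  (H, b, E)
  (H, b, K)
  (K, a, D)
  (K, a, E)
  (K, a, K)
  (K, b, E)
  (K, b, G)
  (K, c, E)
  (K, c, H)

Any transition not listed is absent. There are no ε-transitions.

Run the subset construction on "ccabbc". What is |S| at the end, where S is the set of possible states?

4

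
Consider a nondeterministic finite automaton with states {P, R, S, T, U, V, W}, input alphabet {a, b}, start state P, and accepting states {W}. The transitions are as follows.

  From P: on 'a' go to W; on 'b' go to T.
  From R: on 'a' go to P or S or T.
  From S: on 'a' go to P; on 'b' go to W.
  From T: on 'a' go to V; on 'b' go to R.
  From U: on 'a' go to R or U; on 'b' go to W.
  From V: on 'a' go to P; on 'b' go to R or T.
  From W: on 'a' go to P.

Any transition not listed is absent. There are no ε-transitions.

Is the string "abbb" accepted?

Start in {P}.
Read 'a': P→{W}; now {W}.
Read 'b': W→∅; now ∅.
The set is empty and remains empty for the remaining 2 symbols.
The final set ∅ contains no accepting state.

No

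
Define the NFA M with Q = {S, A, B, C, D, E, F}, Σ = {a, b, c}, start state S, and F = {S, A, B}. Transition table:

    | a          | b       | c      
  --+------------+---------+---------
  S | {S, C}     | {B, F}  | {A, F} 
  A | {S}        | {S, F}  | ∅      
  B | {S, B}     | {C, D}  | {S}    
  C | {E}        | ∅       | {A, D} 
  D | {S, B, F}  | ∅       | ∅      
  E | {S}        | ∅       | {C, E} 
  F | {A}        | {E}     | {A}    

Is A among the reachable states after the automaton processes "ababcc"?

Start in {S}.
Read 'a': S→{S, C}; now {S, C}.
Read 'b': S→{B, F}, C→∅; now {B, F}.
Read 'a': B→{S, B}, F→{A}; now {S, A, B}.
Read 'b': S→{B, F}, A→{S, F}, B→{C, D}; now {S, B, C, D, F}.
Read 'c': S→{A, F}, B→{S}, C→{A, D}, D→∅, F→{A}; now {S, A, D, F}.
Read 'c': S→{A, F}, A→∅, D→∅, F→{A}; now {A, F}.
State A is in {A, F}.

Yes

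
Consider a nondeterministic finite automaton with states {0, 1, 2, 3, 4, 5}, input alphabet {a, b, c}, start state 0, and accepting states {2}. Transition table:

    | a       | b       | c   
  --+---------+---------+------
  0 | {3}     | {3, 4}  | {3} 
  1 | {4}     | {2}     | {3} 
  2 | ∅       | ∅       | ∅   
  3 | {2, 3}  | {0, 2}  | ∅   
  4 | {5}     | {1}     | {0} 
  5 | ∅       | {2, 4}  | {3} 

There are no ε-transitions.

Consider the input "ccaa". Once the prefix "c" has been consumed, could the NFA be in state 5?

Start in {0}.
Read 'c': 0→{3}; now {3}.
State 5 is not in {3}.

No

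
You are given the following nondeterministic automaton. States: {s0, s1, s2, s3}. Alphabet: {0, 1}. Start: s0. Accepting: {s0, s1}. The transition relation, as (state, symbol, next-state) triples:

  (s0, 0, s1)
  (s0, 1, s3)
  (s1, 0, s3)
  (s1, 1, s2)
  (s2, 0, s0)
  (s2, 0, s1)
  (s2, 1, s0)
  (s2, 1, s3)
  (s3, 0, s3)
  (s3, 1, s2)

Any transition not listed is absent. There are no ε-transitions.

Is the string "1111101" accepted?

Start in {s0}.
Read '1': {s0} → {s3}.
Read '1': {s3} → {s2}.
Read '1': {s2} → {s0, s3}.
Read '1': {s0, s3} → {s2, s3}.
Read '1': {s2, s3} → {s0, s2, s3}.
Read '0': {s0, s2, s3} → {s0, s1, s3}.
Read '1': {s0, s1, s3} → {s2, s3}.
The final set {s2, s3} contains no accepting state.

No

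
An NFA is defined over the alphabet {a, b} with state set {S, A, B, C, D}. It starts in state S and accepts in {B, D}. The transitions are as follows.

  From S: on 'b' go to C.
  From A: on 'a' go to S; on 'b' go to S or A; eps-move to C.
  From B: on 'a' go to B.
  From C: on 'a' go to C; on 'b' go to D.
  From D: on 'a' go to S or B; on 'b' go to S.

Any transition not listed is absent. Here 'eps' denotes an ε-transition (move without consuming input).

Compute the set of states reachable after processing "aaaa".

Start in {S}.
Read 'a': S→∅; now ∅.
The set is empty and remains empty for the remaining 3 symbols.

∅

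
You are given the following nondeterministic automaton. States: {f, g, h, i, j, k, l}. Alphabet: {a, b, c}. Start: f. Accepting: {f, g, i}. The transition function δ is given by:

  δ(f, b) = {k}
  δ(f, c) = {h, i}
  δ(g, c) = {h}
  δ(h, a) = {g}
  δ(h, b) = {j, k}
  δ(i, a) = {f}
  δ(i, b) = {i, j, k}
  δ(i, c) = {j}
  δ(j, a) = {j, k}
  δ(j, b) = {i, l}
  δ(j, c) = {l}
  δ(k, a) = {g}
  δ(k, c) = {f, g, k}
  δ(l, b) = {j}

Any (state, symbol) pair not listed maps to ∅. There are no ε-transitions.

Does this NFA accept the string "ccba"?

Start in {f}.
Read 'c': f→{h, i}; now {h, i}.
Read 'c': h→∅, i→{j}; now {j}.
Read 'b': j→{i, l}; now {i, l}.
Read 'a': i→{f}, l→∅; now {f}.
The final set {f} contains the accepting state f.

Yes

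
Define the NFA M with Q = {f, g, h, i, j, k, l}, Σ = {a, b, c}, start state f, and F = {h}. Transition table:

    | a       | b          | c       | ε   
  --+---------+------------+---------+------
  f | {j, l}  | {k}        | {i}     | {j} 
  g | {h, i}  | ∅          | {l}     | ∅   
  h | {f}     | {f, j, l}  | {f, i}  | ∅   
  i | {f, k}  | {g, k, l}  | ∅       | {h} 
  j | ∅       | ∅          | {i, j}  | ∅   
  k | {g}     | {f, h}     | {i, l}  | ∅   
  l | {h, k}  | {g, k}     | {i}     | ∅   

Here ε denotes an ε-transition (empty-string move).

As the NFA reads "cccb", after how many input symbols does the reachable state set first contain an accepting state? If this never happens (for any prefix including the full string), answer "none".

1

Start: ε-closure({f}) = {f, j}.
Read 'c': {f, j} → {h, i, j}.
None of the earlier sets intersect F, but {h, i, j} does.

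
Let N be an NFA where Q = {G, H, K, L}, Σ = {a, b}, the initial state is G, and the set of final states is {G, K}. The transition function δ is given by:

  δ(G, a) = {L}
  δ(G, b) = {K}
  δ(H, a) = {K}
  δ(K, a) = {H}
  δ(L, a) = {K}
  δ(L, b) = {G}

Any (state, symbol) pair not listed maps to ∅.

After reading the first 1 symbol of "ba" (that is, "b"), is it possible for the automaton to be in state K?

Yes

Start in {G}.
Read 'b': G→{K}; now {K}.
State K is in {K}.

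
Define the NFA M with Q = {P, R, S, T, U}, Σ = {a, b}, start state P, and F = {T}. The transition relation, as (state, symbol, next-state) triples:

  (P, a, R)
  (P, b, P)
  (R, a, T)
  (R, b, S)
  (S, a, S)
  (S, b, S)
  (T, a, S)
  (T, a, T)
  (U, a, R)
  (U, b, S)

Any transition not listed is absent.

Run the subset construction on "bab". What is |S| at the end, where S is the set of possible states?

Start in {P}.
Read 'b': P→{P}; now {P}.
Read 'a': P→{R}; now {R}.
Read 'b': R→{S}; now {S}.
That set has 1 state.

1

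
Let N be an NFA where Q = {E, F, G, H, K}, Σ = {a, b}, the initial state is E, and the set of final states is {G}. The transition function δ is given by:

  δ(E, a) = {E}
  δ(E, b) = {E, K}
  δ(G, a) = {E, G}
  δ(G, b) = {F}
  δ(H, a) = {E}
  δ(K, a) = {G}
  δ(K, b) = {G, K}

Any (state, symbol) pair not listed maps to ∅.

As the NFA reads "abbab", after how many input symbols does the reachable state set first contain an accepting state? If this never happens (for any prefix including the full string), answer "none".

3

Start in {E}.
Read 'a': {E} → {E}.
Read 'b': {E} → {E, K}.
Read 'b': {E, K} → {E, G, K}.
None of the earlier sets intersect F, but {E, G, K} does.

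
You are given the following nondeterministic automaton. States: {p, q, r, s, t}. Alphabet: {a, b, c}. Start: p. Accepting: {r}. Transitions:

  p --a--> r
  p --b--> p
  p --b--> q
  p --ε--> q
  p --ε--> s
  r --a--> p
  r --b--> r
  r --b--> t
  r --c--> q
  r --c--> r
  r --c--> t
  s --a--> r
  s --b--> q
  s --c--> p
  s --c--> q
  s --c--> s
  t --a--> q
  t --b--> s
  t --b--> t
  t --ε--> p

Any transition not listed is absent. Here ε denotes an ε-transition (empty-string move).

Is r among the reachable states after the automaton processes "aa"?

No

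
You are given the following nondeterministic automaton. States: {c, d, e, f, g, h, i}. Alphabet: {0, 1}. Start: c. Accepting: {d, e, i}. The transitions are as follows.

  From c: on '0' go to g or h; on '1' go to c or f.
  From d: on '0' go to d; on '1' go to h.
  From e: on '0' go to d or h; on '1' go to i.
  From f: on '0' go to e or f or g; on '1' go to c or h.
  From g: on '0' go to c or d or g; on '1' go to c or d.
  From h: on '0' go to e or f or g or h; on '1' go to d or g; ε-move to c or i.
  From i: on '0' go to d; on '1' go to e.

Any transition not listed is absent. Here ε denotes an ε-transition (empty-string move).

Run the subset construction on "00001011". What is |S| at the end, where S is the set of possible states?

7

Start in {c}.
Read '0': c→{g, h}; union {g, h}; ε-closure = {c, g, h, i}.
Read '0': c→{g, h}, g→{c, d, g}, h→{e, f, g, h}, i→{d}; union {c, d, e, f, g, h}; ε-closure = {c, d, e, f, g, h, i}.
Read '0': c→{g, h}, d→{d}, e→{d, h}, f→{e, f, g}, g→{c, d, g}, h→{e, f, g, h}, i→{d}; union {c, d, e, f, g, h}; ε-closure = {c, d, e, f, g, h, i}.
Read '0': c→{g, h}, d→{d}, e→{d, h}, f→{e, f, g}, g→{c, d, g}, h→{e, f, g, h}, i→{d}; union {c, d, e, f, g, h}; ε-closure = {c, d, e, f, g, h, i}.
Read '1': c→{c, f}, d→{h}, e→{i}, f→{c, h}, g→{c, d}, h→{d, g}, i→{e}; now {c, d, e, f, g, h, i}.
Read '0': c→{g, h}, d→{d}, e→{d, h}, f→{e, f, g}, g→{c, d, g}, h→{e, f, g, h}, i→{d}; union {c, d, e, f, g, h}; ε-closure = {c, d, e, f, g, h, i}.
Read '1': c→{c, f}, d→{h}, e→{i}, f→{c, h}, g→{c, d}, h→{d, g}, i→{e}; now {c, d, e, f, g, h, i}.
Read '1': c→{c, f}, d→{h}, e→{i}, f→{c, h}, g→{c, d}, h→{d, g}, i→{e}; now {c, d, e, f, g, h, i}.
That set has 7 states.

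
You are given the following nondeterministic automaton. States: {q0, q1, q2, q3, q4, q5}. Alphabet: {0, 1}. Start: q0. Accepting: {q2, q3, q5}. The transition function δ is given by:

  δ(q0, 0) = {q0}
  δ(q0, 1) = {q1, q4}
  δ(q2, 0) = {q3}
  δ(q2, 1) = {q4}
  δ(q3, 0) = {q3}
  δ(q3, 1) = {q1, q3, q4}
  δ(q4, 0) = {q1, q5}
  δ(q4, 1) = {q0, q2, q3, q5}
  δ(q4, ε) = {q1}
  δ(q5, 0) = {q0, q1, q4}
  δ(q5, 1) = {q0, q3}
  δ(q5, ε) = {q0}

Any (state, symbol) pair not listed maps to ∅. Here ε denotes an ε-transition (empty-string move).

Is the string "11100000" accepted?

Start in {q0}.
Read '1': q0→{q1, q4}; now {q1, q4}.
Read '1': q1→∅, q4→{q0, q2, q3, q5}; now {q0, q2, q3, q5}.
Read '1': q0→{q1, q4}, q2→{q4}, q3→{q1, q3, q4}, q5→{q0, q3}; now {q0, q1, q3, q4}.
Read '0': q0→{q0}, q1→∅, q3→{q3}, q4→{q1, q5}; now {q0, q1, q3, q5}.
Read '0': q0→{q0}, q1→∅, q3→{q3}, q5→{q0, q1, q4}; now {q0, q1, q3, q4}.
Read '0': q0→{q0}, q1→∅, q3→{q3}, q4→{q1, q5}; now {q0, q1, q3, q5}.
Read '0': q0→{q0}, q1→∅, q3→{q3}, q5→{q0, q1, q4}; now {q0, q1, q3, q4}.
Read '0': q0→{q0}, q1→∅, q3→{q3}, q4→{q1, q5}; now {q0, q1, q3, q5}.
The final set {q0, q1, q3, q5} contains the accepting states q3, q5.

Yes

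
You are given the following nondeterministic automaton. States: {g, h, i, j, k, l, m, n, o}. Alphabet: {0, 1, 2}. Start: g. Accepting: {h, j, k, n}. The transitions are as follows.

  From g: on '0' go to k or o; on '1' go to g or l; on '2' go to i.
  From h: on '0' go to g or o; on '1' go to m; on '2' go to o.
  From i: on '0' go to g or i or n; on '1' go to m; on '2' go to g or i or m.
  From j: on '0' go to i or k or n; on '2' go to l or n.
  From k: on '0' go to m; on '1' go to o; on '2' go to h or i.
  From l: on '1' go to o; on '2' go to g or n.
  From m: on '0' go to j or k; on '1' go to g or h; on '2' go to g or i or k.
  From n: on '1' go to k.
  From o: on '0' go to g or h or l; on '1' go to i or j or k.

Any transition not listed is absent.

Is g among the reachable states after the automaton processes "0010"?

Start in {g}.
Read '0': g→{k, o}; now {k, o}.
Read '0': k→{m}, o→{g, h, l}; now {g, h, l, m}.
Read '1': g→{g, l}, h→{m}, l→{o}, m→{g, h}; now {g, h, l, m, o}.
Read '0': g→{k, o}, h→{g, o}, l→∅, m→{j, k}, o→{g, h, l}; now {g, h, j, k, l, o}.
State g is in {g, h, j, k, l, o}.

Yes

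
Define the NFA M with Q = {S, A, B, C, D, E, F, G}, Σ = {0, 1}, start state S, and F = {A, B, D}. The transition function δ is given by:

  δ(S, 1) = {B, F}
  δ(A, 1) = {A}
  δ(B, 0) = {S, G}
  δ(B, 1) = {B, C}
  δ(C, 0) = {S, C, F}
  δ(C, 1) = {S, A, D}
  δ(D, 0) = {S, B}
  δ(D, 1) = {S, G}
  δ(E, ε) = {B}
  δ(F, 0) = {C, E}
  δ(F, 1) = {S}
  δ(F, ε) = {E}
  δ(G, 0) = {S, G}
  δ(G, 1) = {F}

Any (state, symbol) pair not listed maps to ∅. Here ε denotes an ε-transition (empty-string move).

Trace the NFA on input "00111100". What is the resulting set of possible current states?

Start in {S}.
Read '0': {S} → ∅.
The set is empty and remains empty for the remaining 7 symbols.

∅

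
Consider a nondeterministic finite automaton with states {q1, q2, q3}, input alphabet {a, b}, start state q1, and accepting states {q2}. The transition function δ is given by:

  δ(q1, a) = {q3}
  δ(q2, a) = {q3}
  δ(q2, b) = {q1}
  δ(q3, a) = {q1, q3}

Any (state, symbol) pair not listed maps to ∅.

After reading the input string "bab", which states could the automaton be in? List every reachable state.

Start in {q1}.
Read 'b': q1→∅; now ∅.
The set is empty and remains empty for the remaining 2 symbols.

∅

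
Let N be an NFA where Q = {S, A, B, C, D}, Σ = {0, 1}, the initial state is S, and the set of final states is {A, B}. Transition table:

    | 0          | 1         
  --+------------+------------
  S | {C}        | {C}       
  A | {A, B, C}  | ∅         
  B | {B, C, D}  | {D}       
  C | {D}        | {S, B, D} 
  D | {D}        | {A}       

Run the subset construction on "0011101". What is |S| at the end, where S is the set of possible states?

0

Start in {S}.
Read '0': {S} → {C}.
Read '0': {C} → {D}.
Read '1': {D} → {A}.
Read '1': {A} → ∅.
The set is empty and remains empty for the remaining 3 symbols.
That set has 0 states.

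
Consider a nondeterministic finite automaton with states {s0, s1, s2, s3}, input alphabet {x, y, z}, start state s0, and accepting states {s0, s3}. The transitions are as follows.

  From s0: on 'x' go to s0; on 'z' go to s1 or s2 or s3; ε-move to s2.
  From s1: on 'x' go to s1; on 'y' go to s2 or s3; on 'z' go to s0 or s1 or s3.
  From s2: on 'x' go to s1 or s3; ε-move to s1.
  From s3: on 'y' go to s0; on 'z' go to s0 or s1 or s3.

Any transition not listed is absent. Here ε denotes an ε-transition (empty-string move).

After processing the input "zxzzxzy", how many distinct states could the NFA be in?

Start: ε-closure({s0}) = {s0, s1, s2}.
Read 'z': {s0, s1, s2} → {s0, s1, s2, s3}.
Read 'x': {s0, s1, s2, s3} → {s0, s1, s2, s3}.
Read 'z': {s0, s1, s2, s3} → {s0, s1, s2, s3}.
Read 'z': {s0, s1, s2, s3} → {s0, s1, s2, s3}.
Read 'x': {s0, s1, s2, s3} → {s0, s1, s2, s3}.
Read 'z': {s0, s1, s2, s3} → {s0, s1, s2, s3}.
Read 'y': {s0, s1, s2, s3} → {s0, s1, s2, s3}.
That set has 4 states.

4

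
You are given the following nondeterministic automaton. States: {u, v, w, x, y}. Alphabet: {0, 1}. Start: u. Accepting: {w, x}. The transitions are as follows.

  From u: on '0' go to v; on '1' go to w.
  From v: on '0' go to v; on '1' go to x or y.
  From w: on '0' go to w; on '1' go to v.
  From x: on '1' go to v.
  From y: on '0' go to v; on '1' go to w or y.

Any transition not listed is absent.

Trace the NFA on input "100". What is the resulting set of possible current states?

{w}

Start in {u}.
Read '1': u→{w}; now {w}.
Read '0': w→{w}; now {w}.
Read '0': w→{w}; now {w}.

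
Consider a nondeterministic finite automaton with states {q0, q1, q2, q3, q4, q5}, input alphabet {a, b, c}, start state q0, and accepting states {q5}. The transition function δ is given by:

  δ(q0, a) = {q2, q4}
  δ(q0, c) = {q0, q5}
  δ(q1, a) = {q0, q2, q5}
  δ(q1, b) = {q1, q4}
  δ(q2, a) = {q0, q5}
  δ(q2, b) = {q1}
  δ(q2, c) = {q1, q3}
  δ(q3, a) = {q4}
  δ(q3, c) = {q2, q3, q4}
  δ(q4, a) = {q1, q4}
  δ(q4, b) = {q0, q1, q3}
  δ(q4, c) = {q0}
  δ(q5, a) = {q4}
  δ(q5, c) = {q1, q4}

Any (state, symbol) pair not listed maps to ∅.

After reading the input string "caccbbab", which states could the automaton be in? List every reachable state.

{q0, q1, q3, q4}

Start in {q0}.
Read 'c': q0→{q0, q5}; now {q0, q5}.
Read 'a': q0→{q2, q4}, q5→{q4}; now {q2, q4}.
Read 'c': q2→{q1, q3}, q4→{q0}; now {q0, q1, q3}.
Read 'c': q0→{q0, q5}, q1→∅, q3→{q2, q3, q4}; now {q0, q2, q3, q4, q5}.
Read 'b': q0→∅, q2→{q1}, q3→∅, q4→{q0, q1, q3}, q5→∅; now {q0, q1, q3}.
Read 'b': q0→∅, q1→{q1, q4}, q3→∅; now {q1, q4}.
Read 'a': q1→{q0, q2, q5}, q4→{q1, q4}; now {q0, q1, q2, q4, q5}.
Read 'b': q0→∅, q1→{q1, q4}, q2→{q1}, q4→{q0, q1, q3}, q5→∅; now {q0, q1, q3, q4}.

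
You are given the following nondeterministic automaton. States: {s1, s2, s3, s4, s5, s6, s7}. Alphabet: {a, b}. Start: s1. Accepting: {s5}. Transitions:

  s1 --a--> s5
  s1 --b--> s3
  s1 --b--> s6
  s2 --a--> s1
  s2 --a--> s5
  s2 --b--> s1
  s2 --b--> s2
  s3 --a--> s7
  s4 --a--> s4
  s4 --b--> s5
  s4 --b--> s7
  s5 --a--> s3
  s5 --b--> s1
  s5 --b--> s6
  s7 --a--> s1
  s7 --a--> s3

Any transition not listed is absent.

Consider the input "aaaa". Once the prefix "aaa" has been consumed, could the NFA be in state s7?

Yes

Start in {s1}.
Read 'a': {s1} → {s5}.
Read 'a': {s5} → {s3}.
Read 'a': {s3} → {s7}.
State s7 is in {s7}.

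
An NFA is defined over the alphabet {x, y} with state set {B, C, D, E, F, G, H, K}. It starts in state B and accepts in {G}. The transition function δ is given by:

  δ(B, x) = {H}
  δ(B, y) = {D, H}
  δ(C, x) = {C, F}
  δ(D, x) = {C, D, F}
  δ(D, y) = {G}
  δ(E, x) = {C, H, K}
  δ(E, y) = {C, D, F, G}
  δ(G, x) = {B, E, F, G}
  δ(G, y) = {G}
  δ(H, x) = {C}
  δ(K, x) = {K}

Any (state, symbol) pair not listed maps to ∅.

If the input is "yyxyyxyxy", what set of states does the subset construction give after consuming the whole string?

{C, D, F, G, H}

Start in {B}.
Read 'y': {B} → {D, H}.
Read 'y': {D, H} → {G}.
Read 'x': {G} → {B, E, F, G}.
Read 'y': {B, E, F, G} → {C, D, F, G, H}.
Read 'y': {C, D, F, G, H} → {G}.
Read 'x': {G} → {B, E, F, G}.
Read 'y': {B, E, F, G} → {C, D, F, G, H}.
Read 'x': {C, D, F, G, H} → {B, C, D, E, F, G}.
Read 'y': {B, C, D, E, F, G} → {C, D, F, G, H}.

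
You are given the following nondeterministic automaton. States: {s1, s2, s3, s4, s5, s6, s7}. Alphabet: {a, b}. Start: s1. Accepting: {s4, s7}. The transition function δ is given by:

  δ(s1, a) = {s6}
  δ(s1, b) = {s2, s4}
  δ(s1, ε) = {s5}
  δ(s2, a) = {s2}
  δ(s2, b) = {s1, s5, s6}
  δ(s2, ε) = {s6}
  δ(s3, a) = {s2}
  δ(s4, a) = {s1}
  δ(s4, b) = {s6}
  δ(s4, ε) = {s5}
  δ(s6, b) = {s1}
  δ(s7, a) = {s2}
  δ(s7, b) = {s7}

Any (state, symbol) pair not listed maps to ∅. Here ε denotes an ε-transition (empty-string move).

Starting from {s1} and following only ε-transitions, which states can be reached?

{s1, s5}

Begin with {s1}.
ε-move s1 → s5; add s5.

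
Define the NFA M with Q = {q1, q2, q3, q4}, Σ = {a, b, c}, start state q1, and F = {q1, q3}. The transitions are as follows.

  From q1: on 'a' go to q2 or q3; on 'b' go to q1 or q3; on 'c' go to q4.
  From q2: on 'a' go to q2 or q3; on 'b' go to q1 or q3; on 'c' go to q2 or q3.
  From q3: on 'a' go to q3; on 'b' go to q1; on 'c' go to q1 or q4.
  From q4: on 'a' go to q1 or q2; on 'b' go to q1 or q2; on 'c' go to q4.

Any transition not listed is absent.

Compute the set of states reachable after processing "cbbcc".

Start in {q1}.
Read 'c': {q1} → {q4}.
Read 'b': {q4} → {q1, q2}.
Read 'b': {q1, q2} → {q1, q3}.
Read 'c': {q1, q3} → {q1, q4}.
Read 'c': {q1, q4} → {q4}.

{q4}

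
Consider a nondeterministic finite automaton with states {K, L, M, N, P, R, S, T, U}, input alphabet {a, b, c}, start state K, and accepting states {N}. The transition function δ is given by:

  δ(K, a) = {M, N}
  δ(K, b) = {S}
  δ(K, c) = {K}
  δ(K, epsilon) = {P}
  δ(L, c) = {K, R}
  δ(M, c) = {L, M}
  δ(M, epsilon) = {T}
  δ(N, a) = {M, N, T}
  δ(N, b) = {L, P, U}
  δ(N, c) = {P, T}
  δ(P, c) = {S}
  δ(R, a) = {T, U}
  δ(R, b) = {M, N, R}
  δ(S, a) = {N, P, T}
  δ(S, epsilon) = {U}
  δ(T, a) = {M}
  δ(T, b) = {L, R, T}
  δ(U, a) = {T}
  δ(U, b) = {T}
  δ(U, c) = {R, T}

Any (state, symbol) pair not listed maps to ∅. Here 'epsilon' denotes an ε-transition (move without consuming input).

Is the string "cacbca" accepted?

Yes

Start: ε-closure({K}) = {K, P}.
Read 'c': K→{K}, P→{S}; union {K, S}; ε-closure = {K, P, S, U}.
Read 'a': K→{M, N}, P→∅, S→{N, P, T}, U→{T}; now {M, N, P, T}.
Read 'c': M→{L, M}, N→{P, T}, P→{S}, T→∅; union {L, M, P, S, T}; ε-closure = {L, M, P, S, T, U}.
Read 'b': L→∅, M→∅, P→∅, S→∅, T→{L, R, T}, U→{T}; now {L, R, T}.
Read 'c': L→{K, R}, R→∅, T→∅; union {K, R}; ε-closure = {K, P, R}.
Read 'a': K→{M, N}, P→∅, R→{T, U}; now {M, N, T, U}.
The final set {M, N, T, U} contains the accepting state N.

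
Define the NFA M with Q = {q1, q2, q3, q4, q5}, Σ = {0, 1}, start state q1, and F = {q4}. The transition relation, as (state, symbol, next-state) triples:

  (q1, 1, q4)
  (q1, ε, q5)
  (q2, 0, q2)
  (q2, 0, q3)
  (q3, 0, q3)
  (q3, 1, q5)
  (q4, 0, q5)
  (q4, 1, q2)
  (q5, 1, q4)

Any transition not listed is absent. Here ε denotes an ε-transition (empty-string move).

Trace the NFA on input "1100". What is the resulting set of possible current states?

{q2, q3}

Start: ε-closure({q1}) = {q1, q5}.
Read '1': {q1, q5} → {q4}.
Read '1': {q4} → {q2}.
Read '0': {q2} → {q2, q3}.
Read '0': {q2, q3} → {q2, q3}.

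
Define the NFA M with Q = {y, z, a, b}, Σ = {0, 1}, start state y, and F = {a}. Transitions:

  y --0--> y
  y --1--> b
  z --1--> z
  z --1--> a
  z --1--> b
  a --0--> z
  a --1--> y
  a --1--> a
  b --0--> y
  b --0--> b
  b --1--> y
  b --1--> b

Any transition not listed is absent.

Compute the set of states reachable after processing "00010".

{y, b}

Start in {y}.
Read '0': y→{y}; now {y}.
Read '0': y→{y}; now {y}.
Read '0': y→{y}; now {y}.
Read '1': y→{b}; now {b}.
Read '0': b→{y, b}; now {y, b}.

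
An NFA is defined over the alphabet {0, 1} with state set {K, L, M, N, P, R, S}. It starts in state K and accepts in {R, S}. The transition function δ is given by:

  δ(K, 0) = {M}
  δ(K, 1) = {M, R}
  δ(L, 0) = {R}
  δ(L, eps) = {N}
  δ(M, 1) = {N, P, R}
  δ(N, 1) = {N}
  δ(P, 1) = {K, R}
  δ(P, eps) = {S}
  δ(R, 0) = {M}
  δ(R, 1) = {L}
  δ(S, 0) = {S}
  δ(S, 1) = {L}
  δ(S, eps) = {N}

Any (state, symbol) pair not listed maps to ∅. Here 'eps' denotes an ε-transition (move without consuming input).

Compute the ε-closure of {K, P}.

{K, N, P, S}

Begin with {K, P}.
ε-move P → S; add S.
ε-move S → N; add N.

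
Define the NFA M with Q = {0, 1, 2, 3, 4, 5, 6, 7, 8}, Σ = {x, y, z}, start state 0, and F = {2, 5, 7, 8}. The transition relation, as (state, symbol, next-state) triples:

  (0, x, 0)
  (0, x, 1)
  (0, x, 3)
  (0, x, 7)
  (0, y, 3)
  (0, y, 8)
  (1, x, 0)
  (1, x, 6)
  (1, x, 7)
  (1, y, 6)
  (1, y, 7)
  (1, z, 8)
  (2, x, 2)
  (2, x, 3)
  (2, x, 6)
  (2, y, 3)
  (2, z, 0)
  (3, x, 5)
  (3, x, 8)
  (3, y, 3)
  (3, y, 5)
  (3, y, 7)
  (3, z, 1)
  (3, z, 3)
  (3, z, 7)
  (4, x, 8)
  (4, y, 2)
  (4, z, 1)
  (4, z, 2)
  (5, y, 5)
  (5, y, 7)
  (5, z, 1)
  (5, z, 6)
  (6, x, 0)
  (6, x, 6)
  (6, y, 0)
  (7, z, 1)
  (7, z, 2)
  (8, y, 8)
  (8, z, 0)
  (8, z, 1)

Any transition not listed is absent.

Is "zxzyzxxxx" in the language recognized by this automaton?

Start in {0}.
Read 'z': {0} → ∅.
The set is empty and remains empty for the remaining 8 symbols.
The final set ∅ contains no accepting state.

No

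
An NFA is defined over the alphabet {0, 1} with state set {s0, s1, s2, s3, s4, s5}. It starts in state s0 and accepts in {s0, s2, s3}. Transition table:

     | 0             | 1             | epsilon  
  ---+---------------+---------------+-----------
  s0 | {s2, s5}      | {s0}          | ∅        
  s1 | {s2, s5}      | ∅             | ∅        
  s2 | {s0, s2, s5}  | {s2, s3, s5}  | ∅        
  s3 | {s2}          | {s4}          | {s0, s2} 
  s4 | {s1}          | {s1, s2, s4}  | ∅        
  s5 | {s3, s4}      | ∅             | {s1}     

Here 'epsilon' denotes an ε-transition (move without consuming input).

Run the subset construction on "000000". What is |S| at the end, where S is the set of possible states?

Start in {s0}.
Read '0': s0→{s2, s5}; union {s2, s5}; ε-closure = {s1, s2, s5}.
Read '0': s1→{s2, s5}, s2→{s0, s2, s5}, s5→{s3, s4}; union {s0, s2, s3, s4, s5}; ε-closure = {s0, s1, s2, s3, s4, s5}.
Read '0': s0→{s2, s5}, s1→{s2, s5}, s2→{s0, s2, s5}, s3→{s2}, s4→{s1}, s5→{s3, s4}; now {s0, s1, s2, s3, s4, s5}.
Read '0': s0→{s2, s5}, s1→{s2, s5}, s2→{s0, s2, s5}, s3→{s2}, s4→{s1}, s5→{s3, s4}; now {s0, s1, s2, s3, s4, s5}.
Read '0': s0→{s2, s5}, s1→{s2, s5}, s2→{s0, s2, s5}, s3→{s2}, s4→{s1}, s5→{s3, s4}; now {s0, s1, s2, s3, s4, s5}.
Read '0': s0→{s2, s5}, s1→{s2, s5}, s2→{s0, s2, s5}, s3→{s2}, s4→{s1}, s5→{s3, s4}; now {s0, s1, s2, s3, s4, s5}.
That set has 6 states.

6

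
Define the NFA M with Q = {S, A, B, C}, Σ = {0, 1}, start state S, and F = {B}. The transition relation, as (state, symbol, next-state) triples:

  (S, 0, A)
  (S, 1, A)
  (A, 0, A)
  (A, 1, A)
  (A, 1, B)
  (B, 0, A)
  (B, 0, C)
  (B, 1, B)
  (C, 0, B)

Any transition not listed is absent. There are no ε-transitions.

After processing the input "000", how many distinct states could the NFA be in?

Start in {S}.
Read '0': S→{A}; now {A}.
Read '0': A→{A}; now {A}.
Read '0': A→{A}; now {A}.
That set has 1 state.

1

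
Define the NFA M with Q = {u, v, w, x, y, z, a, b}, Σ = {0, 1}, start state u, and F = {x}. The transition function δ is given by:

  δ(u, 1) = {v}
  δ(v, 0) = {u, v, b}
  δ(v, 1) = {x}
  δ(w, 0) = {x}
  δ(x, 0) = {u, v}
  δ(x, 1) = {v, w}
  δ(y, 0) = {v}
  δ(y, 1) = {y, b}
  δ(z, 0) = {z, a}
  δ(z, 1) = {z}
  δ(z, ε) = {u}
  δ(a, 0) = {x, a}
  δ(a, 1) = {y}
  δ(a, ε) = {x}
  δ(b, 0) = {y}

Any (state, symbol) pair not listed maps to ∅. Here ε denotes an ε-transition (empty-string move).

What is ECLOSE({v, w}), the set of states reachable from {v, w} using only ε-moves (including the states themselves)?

{v, w}

Begin with {v, w}.
No ε-moves leave this set, so the closure equals the set itself.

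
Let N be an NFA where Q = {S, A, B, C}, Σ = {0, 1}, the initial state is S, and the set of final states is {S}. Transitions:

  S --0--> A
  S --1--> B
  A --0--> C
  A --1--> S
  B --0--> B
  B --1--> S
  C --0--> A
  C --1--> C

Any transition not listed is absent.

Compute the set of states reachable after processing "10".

{B}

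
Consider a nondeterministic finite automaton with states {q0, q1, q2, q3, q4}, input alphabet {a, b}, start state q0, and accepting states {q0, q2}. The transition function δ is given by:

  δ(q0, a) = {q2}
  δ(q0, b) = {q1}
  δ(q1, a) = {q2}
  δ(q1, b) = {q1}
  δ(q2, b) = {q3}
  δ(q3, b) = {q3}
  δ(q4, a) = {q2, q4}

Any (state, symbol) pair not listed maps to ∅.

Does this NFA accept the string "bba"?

Start in {q0}.
Read 'b': q0→{q1}; now {q1}.
Read 'b': q1→{q1}; now {q1}.
Read 'a': q1→{q2}; now {q2}.
The final set {q2} contains the accepting state q2.

Yes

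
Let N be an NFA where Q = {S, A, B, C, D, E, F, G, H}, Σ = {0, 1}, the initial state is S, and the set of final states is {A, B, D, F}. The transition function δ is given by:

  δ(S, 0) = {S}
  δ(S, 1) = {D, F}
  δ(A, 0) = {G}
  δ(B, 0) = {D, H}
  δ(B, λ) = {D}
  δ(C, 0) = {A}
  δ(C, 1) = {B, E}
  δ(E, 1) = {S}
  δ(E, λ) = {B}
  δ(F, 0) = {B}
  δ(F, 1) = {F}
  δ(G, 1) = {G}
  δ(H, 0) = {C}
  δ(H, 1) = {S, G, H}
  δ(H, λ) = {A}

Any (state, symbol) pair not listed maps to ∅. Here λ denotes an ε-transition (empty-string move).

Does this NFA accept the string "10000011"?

No

Start in {S}.
Read '1': S→{D, F}; now {D, F}.
Read '0': D→∅, F→{B}; union {B}; ε-closure = {B, D}.
Read '0': B→{D, H}, D→∅; union {D, H}; ε-closure = {A, D, H}.
Read '0': A→{G}, D→∅, H→{C}; now {C, G}.
Read '0': C→{A}, G→∅; now {A}.
Read '0': A→{G}; now {G}.
Read '1': G→{G}; now {G}.
Read '1': G→{G}; now {G}.
The final set {G} contains no accepting state.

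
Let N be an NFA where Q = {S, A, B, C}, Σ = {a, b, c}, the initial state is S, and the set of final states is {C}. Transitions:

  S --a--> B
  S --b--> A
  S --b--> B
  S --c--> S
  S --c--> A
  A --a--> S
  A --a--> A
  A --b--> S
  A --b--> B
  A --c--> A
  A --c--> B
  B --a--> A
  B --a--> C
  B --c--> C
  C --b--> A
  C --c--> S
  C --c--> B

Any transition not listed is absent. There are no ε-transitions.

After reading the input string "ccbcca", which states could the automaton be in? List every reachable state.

{S, A, B, C}

Start in {S}.
Read 'c': S→{S, A}; now {S, A}.
Read 'c': S→{S, A}, A→{A, B}; now {S, A, B}.
Read 'b': S→{A, B}, A→{S, B}, B→∅; now {S, A, B}.
Read 'c': S→{S, A}, A→{A, B}, B→{C}; now {S, A, B, C}.
Read 'c': S→{S, A}, A→{A, B}, B→{C}, C→{S, B}; now {S, A, B, C}.
Read 'a': S→{B}, A→{S, A}, B→{A, C}, C→∅; now {S, A, B, C}.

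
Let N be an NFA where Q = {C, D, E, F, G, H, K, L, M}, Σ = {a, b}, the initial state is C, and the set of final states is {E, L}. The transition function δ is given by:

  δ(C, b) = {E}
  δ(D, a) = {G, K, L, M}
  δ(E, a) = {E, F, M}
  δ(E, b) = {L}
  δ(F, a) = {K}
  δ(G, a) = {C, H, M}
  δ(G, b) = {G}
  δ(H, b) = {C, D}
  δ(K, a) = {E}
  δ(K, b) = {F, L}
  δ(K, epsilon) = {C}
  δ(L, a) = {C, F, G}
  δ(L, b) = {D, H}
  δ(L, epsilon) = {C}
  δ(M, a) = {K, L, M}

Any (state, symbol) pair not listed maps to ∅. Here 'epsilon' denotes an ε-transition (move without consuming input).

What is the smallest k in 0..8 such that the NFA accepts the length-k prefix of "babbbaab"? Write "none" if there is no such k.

1

Start in {C}.
Read 'b': {C} → {E}.
None of the earlier sets intersect F, but {E} does.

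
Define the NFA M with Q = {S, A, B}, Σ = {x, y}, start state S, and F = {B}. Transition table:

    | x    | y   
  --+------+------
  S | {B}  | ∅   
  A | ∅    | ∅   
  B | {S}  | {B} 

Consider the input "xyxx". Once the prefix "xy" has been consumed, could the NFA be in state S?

No

Start in {S}.
Read 'x': S→{B}; now {B}.
Read 'y': B→{B}; now {B}.
State S is not in {B}.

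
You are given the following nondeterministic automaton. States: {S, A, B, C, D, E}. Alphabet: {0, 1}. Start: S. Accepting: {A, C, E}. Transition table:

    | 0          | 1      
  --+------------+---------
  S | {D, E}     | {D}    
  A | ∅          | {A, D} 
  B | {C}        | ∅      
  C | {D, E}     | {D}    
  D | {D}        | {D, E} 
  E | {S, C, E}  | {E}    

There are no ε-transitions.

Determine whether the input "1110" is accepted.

Start in {S}.
Read '1': {S} → {D}.
Read '1': {D} → {D, E}.
Read '1': {D, E} → {D, E}.
Read '0': {D, E} → {S, C, D, E}.
The final set {S, C, D, E} contains the accepting states C, E.

Yes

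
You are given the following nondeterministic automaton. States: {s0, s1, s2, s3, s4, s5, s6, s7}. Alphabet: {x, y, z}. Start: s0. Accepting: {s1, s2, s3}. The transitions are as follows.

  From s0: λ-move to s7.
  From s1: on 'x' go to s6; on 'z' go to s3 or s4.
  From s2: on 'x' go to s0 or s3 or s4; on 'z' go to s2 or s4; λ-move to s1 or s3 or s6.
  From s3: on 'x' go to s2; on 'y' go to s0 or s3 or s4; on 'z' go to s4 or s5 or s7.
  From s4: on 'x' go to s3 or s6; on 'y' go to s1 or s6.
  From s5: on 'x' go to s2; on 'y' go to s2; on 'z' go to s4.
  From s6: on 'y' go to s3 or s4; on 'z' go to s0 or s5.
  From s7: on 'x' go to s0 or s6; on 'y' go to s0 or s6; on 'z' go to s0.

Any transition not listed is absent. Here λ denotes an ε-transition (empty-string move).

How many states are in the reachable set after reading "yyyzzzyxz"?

3

Start: ε-closure({s0}) = {s0, s7}.
Read 'y': {s0, s7} → {s0, s6, s7}.
Read 'y': {s0, s6, s7} → {s0, s3, s4, s6, s7}.
Read 'y': {s0, s3, s4, s6, s7} → {s0, s1, s3, s4, s6, s7}.
Read 'z': {s0, s1, s3, s4, s6, s7} → {s0, s3, s4, s5, s7}.
Read 'z': {s0, s3, s4, s5, s7} → {s0, s4, s5, s7}.
Read 'z': {s0, s4, s5, s7} → {s0, s4, s7}.
Read 'y': {s0, s4, s7} → {s0, s1, s6, s7}.
Read 'x': {s0, s1, s6, s7} → {s0, s6, s7}.
Read 'z': {s0, s6, s7} → {s0, s5, s7}.
That set has 3 states.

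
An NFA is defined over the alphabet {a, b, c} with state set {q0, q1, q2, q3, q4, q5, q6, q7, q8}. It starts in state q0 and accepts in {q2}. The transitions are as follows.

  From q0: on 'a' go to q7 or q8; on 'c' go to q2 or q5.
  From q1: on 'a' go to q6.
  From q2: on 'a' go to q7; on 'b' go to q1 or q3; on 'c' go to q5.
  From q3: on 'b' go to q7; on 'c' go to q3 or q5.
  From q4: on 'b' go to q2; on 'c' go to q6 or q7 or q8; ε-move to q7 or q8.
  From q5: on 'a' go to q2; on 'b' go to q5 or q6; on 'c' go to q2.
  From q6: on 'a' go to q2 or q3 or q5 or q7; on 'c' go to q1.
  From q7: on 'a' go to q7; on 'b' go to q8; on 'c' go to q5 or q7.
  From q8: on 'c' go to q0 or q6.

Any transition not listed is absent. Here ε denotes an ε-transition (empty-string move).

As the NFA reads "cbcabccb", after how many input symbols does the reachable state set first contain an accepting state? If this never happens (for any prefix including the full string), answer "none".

1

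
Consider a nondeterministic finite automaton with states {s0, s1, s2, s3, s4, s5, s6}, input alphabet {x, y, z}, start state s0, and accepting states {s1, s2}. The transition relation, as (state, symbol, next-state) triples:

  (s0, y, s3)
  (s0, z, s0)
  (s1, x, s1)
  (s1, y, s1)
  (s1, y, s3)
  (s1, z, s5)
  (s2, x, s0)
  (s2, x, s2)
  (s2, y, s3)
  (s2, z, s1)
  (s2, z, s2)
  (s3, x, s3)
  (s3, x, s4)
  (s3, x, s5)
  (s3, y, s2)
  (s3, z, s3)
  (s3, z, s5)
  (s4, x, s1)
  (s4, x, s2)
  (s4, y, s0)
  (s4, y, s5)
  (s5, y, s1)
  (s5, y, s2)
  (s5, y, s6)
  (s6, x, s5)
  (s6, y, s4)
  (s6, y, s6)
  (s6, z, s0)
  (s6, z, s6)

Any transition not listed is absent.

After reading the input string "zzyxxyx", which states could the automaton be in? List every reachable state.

{s0, s1, s2, s3, s4, s5}

Start in {s0}.
Read 'z': s0→{s0}; now {s0}.
Read 'z': s0→{s0}; now {s0}.
Read 'y': s0→{s3}; now {s3}.
Read 'x': s3→{s3, s4, s5}; now {s3, s4, s5}.
Read 'x': s3→{s3, s4, s5}, s4→{s1, s2}, s5→∅; now {s1, s2, s3, s4, s5}.
Read 'y': s1→{s1, s3}, s2→{s3}, s3→{s2}, s4→{s0, s5}, s5→{s1, s2, s6}; now {s0, s1, s2, s3, s5, s6}.
Read 'x': s0→∅, s1→{s1}, s2→{s0, s2}, s3→{s3, s4, s5}, s5→∅, s6→{s5}; now {s0, s1, s2, s3, s4, s5}.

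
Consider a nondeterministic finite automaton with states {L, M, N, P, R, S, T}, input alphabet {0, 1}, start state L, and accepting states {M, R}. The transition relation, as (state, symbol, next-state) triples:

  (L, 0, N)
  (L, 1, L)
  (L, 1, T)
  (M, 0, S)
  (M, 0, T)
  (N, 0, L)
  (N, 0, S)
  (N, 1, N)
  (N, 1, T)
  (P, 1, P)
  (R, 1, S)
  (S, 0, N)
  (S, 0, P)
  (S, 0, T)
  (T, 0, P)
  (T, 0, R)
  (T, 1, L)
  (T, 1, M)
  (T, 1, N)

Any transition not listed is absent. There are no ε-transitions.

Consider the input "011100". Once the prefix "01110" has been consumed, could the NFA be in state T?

Start in {L}.
Read '0': {L} → {N}.
Read '1': {N} → {N, T}.
Read '1': {N, T} → {L, M, N, T}.
Read '1': {L, M, N, T} → {L, M, N, T}.
Read '0': {L, M, N, T} → {L, N, P, R, S, T}.
State T is in {L, N, P, R, S, T}.

Yes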